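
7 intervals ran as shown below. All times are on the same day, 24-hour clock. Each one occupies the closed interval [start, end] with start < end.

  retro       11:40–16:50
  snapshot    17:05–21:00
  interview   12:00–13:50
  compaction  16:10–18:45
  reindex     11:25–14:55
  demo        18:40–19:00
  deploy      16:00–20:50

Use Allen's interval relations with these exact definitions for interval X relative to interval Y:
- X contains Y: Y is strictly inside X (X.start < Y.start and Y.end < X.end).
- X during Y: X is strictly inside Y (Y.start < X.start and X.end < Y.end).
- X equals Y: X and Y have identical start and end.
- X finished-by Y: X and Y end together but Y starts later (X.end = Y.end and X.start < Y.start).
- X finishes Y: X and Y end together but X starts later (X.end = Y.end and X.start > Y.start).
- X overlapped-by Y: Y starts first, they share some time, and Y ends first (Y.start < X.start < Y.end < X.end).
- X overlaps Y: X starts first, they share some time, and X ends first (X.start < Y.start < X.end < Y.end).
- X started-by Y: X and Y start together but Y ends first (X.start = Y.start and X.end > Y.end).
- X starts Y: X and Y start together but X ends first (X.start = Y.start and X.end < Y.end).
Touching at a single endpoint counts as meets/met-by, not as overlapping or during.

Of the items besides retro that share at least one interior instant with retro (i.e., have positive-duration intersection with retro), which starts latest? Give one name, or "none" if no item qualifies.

compaction

Target retro = [11:40, 16:50].
compaction [16:10, 18:45] → overlapped-by → candidate.
demo [18:40, 19:00] → after → excluded.
deploy [16:00, 20:50] → overlapped-by → candidate.
interview [12:00, 13:50] → during → candidate.
reindex [11:25, 14:55] → overlaps → candidate.
snapshot [17:05, 21:00] → after → excluded.
Among candidates, latest start is 16:10 → compaction.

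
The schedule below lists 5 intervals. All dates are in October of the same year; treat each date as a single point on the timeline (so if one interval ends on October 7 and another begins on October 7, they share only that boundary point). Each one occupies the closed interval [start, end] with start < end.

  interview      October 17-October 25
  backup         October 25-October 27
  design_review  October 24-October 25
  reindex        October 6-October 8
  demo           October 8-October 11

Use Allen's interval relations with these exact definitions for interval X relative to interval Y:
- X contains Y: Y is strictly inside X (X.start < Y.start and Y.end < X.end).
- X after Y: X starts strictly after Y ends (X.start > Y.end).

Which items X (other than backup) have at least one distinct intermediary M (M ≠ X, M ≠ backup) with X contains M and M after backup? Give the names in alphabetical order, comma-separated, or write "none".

Target backup = [October 25, October 27].
Intermediaries M with M after backup: none.
Union: none.

none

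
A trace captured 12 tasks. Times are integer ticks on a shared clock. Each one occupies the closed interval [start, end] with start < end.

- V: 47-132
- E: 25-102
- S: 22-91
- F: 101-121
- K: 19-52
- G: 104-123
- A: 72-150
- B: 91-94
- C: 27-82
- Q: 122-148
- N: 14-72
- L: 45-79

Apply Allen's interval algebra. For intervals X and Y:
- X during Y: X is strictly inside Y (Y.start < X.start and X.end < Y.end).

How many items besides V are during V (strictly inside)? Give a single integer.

3

Target V = [47, 132].
A [72, 150] → overlapped-by → no.
B [91, 94] → during → counts.
C [27, 82] → overlaps → no.
E [25, 102] → overlaps → no.
F [101, 121] → during → counts.
G [104, 123] → during → counts.
K [19, 52] → overlaps → no.
L [45, 79] → overlaps → no.
N [14, 72] → overlaps → no.
Q [122, 148] → overlapped-by → no.
S [22, 91] → overlaps → no.
Total: 3.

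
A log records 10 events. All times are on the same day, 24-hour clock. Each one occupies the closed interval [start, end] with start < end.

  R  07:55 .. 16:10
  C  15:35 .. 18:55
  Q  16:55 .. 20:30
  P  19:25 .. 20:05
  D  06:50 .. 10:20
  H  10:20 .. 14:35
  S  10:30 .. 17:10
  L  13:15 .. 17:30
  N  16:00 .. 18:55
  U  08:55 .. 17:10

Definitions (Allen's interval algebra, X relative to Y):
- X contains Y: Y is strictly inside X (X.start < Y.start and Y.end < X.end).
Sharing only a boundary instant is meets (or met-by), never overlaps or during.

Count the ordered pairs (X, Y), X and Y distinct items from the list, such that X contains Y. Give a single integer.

Checking all 90 ordered pairs for relation 'contains'; matching pairs in alphabetical order:
(Q, P): Q contains P ✓
(R, H): R contains H ✓
(U, H): U contains H ✓
Count: 3.

3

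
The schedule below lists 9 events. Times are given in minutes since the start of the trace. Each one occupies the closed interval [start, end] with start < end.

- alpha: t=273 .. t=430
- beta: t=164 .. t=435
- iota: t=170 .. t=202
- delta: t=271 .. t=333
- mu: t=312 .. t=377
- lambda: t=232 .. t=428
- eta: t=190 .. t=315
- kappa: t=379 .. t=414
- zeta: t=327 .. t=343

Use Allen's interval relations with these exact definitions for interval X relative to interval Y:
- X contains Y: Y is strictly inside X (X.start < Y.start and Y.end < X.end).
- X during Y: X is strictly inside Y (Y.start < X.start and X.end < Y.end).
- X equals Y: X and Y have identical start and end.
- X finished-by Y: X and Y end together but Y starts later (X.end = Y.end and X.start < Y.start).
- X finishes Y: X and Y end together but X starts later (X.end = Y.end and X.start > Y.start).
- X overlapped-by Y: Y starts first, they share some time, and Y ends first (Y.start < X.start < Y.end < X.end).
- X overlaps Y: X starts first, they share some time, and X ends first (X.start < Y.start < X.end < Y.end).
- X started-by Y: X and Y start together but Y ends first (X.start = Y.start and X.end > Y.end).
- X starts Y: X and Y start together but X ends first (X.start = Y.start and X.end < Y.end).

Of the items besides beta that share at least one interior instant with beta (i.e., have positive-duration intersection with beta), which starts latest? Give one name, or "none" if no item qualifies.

kappa

Target beta = [t=164, t=435].
alpha [t=273, t=430] → during → candidate.
delta [t=271, t=333] → during → candidate.
eta [t=190, t=315] → during → candidate.
iota [t=170, t=202] → during → candidate.
kappa [t=379, t=414] → during → candidate.
lambda [t=232, t=428] → during → candidate.
mu [t=312, t=377] → during → candidate.
zeta [t=327, t=343] → during → candidate.
Among candidates, latest start is t=379 → kappa.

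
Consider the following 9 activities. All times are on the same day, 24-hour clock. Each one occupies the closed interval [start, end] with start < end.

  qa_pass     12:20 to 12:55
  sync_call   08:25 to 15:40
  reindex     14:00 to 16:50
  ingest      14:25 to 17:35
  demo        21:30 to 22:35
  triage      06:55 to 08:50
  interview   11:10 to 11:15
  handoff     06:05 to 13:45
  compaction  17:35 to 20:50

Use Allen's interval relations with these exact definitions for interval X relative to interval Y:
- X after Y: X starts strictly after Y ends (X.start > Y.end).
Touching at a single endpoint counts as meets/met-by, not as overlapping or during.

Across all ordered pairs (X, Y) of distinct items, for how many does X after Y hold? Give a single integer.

25

Checking all 72 ordered pairs for relation 'after'; matching pairs in alphabetical order:
(compaction, handoff): compaction after handoff ✓
(compaction, interview): compaction after interview ✓
(compaction, qa_pass): compaction after qa_pass ✓
(compaction, reindex): compaction after reindex ✓
(compaction, sync_call): compaction after sync_call ✓
(compaction, triage): compaction after triage ✓
(demo, compaction): demo after compaction ✓
(demo, handoff): demo after handoff ✓
(demo, ingest): demo after ingest ✓
(demo, interview): demo after interview ✓
(demo, qa_pass): demo after qa_pass ✓
(demo, reindex): demo after reindex ✓
(demo, sync_call): demo after sync_call ✓
(demo, triage): demo after triage ✓
(ingest, handoff): ingest after handoff ✓
(ingest, interview): ingest after interview ✓
(ingest, qa_pass): ingest after qa_pass ✓
(ingest, triage): ingest after triage ✓
(interview, triage): interview after triage ✓
(qa_pass, interview): qa_pass after interview ✓
(qa_pass, triage): qa_pass after triage ✓
(reindex, handoff): reindex after handoff ✓
(reindex, interview): reindex after interview ✓
(reindex, qa_pass): reindex after qa_pass ✓
... plus 1 further pairs not listed.
Count: 25.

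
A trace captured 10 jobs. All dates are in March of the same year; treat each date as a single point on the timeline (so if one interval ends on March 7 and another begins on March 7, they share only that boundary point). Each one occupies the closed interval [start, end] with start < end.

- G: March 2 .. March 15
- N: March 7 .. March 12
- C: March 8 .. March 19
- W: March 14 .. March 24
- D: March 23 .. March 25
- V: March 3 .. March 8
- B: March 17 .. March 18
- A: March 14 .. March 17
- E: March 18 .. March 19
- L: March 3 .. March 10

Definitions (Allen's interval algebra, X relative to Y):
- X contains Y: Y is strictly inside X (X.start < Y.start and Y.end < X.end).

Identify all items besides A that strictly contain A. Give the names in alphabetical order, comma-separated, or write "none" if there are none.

C

Target A = [March 14, March 17].
B [March 17, March 18] → met-by → no.
C [March 8, March 19] → contains → yes.
D [March 23, March 25] → after → no.
E [March 18, March 19] → after → no.
G [March 2, March 15] → overlaps → no.
L [March 3, March 10] → before → no.
N [March 7, March 12] → before → no.
V [March 3, March 8] → before → no.
W [March 14, March 24] → started-by → no.
Result: C.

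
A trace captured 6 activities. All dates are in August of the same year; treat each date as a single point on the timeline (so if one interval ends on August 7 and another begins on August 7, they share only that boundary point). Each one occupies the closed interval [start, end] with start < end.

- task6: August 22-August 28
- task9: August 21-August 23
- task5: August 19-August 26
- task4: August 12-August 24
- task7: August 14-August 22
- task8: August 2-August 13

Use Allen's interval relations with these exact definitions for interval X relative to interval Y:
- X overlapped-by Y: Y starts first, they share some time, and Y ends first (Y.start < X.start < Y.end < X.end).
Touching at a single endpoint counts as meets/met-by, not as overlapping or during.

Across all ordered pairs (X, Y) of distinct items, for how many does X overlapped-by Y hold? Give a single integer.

7

Checking all 30 ordered pairs for relation 'overlapped-by'; matching pairs in alphabetical order:
(task4, task8): task4 overlapped-by task8 ✓
(task5, task4): task5 overlapped-by task4 ✓
(task5, task7): task5 overlapped-by task7 ✓
(task6, task4): task6 overlapped-by task4 ✓
(task6, task5): task6 overlapped-by task5 ✓
(task6, task9): task6 overlapped-by task9 ✓
(task9, task7): task9 overlapped-by task7 ✓
Count: 7.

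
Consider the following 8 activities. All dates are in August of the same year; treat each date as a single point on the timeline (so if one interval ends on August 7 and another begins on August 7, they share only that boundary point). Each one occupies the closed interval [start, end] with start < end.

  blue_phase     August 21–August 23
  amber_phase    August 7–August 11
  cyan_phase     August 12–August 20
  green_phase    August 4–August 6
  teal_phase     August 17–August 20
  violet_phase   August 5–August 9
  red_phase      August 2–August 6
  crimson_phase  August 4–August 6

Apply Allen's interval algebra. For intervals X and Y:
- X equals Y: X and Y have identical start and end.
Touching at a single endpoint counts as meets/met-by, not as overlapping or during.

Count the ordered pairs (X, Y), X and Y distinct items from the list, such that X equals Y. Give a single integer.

2

Checking all 56 ordered pairs for relation 'equals'; matching pairs in alphabetical order:
(crimson_phase, green_phase): crimson_phase equals green_phase ✓
(green_phase, crimson_phase): green_phase equals crimson_phase ✓
Count: 2.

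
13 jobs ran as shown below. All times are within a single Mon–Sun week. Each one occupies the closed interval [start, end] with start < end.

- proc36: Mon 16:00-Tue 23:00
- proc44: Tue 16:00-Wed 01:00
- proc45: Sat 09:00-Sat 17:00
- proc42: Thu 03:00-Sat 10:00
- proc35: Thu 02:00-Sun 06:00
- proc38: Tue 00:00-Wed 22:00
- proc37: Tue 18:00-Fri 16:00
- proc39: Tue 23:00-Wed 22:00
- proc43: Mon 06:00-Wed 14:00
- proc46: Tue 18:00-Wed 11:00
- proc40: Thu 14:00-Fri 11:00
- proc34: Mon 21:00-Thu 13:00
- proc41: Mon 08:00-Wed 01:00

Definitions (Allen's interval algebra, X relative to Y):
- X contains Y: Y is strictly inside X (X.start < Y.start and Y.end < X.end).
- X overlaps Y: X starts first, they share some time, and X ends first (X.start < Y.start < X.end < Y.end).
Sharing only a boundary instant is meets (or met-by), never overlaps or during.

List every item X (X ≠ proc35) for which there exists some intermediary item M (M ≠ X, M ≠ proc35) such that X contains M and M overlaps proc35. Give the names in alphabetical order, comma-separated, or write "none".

Target proc35 = [Thu 02:00, Sun 06:00].
Intermediaries M with M overlaps proc35: proc34, proc37.
Via proc34 — items with X contains proc34: none.
Via proc37 — items with X contains proc37: none.
Union: none.

none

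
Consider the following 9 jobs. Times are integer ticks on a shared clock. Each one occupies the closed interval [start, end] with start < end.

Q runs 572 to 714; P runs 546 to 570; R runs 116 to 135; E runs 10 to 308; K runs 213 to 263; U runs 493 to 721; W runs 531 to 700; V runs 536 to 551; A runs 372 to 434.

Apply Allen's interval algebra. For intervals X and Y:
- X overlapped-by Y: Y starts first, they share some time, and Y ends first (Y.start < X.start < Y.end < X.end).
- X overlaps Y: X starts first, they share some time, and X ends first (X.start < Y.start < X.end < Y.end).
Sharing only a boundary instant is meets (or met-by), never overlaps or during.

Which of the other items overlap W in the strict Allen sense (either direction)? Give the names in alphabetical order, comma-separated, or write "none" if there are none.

Q

Target W = [531, 700].
A [372, 434] → before → no.
E [10, 308] → before → no.
K [213, 263] → before → no.
P [546, 570] → during → no.
Q [572, 714] → overlapped-by → yes.
R [116, 135] → before → no.
U [493, 721] → contains → no.
V [536, 551] → during → no.
Result: Q.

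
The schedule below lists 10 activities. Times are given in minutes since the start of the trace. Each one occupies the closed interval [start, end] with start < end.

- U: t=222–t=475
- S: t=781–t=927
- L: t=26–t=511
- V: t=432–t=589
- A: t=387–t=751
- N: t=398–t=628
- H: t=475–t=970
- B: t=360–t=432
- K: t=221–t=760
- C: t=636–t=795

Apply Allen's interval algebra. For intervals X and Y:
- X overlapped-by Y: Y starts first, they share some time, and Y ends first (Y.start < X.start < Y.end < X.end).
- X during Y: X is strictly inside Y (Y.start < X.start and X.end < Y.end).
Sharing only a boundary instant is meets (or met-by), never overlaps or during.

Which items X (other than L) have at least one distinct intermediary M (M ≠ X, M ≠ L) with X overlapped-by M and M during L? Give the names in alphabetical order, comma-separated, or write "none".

Target L = [t=26, t=511].
Intermediaries M with M during L: B, U.
Via B — items with X overlapped-by B: A, N.
Via U — items with X overlapped-by U: A, N, V.
Union: A, N, V.

A, N, V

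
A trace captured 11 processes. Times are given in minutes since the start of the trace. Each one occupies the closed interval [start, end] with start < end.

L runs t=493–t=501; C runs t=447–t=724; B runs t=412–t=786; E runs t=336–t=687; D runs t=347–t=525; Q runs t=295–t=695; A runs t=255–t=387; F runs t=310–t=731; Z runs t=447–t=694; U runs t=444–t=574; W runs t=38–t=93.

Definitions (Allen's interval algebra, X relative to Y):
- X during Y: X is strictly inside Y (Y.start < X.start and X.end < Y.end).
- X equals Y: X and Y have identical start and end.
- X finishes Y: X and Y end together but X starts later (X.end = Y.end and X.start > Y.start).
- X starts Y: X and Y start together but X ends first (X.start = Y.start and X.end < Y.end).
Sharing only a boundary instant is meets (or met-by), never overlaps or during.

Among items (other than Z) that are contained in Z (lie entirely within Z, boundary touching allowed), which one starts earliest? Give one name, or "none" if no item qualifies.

L

Target Z = [t=447, t=694].
A [t=255, t=387] → before → excluded.
B [t=412, t=786] → contains → excluded.
C [t=447, t=724] → started-by → excluded.
D [t=347, t=525] → overlaps → excluded.
E [t=336, t=687] → overlaps → excluded.
F [t=310, t=731] → contains → excluded.
L [t=493, t=501] → during → candidate.
Q [t=295, t=695] → contains → excluded.
U [t=444, t=574] → overlaps → excluded.
W [t=38, t=93] → before → excluded.
Among candidates, earliest start is t=493 → L.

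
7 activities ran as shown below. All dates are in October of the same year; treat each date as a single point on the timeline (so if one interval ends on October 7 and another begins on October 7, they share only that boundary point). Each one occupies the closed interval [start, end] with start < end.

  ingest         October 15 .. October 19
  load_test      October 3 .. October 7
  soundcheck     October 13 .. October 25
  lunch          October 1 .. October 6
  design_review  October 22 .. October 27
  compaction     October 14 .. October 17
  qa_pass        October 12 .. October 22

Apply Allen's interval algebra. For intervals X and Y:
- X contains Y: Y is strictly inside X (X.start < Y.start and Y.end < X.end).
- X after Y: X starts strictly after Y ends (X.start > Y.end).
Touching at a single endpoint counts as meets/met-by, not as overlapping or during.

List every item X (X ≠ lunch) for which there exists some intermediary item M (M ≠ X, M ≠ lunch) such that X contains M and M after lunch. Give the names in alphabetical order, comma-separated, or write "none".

Target lunch = [October 1, October 6].
Intermediaries M with M after lunch: compaction, design_review, ingest, qa_pass, soundcheck.
Via compaction — items with X contains compaction: qa_pass, soundcheck.
Via design_review — items with X contains design_review: none.
Via ingest — items with X contains ingest: qa_pass, soundcheck.
Via qa_pass — items with X contains qa_pass: none.
Via soundcheck — items with X contains soundcheck: none.
Union: qa_pass, soundcheck.

qa_pass, soundcheck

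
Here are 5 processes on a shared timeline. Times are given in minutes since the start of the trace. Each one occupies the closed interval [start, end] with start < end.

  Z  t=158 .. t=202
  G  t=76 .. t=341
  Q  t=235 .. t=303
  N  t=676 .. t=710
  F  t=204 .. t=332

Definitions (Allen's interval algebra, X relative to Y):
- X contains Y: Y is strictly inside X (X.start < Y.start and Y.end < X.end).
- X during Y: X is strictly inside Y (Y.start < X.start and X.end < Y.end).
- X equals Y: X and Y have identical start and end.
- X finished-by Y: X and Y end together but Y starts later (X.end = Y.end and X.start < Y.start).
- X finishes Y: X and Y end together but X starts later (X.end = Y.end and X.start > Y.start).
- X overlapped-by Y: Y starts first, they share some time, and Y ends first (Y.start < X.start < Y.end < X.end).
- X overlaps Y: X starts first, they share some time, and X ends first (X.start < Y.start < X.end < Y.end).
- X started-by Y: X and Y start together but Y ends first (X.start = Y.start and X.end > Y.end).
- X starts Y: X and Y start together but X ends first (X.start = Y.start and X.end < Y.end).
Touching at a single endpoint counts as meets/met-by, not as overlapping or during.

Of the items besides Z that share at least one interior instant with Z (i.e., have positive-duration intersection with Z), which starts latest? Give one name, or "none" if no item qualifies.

Target Z = [t=158, t=202].
F [t=204, t=332] → after → excluded.
G [t=76, t=341] → contains → candidate.
N [t=676, t=710] → after → excluded.
Q [t=235, t=303] → after → excluded.
Among candidates, latest start is t=76 → G.

G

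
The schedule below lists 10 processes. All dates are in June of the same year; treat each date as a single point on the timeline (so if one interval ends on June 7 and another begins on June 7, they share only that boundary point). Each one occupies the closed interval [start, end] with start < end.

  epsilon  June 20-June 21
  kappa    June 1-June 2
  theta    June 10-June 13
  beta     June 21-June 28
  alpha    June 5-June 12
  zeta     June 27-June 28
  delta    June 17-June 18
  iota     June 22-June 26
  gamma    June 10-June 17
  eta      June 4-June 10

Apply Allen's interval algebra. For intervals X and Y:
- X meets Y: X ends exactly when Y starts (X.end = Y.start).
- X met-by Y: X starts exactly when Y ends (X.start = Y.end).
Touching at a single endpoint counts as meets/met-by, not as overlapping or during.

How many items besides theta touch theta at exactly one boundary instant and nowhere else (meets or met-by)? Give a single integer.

Target theta = [June 10, June 13].
alpha [June 5, June 12] → overlaps → no.
beta [June 21, June 28] → after → no.
delta [June 17, June 18] → after → no.
epsilon [June 20, June 21] → after → no.
eta [June 4, June 10] → meets → counts.
gamma [June 10, June 17] → started-by → no.
iota [June 22, June 26] → after → no.
kappa [June 1, June 2] → before → no.
zeta [June 27, June 28] → after → no.
Total: 1.

1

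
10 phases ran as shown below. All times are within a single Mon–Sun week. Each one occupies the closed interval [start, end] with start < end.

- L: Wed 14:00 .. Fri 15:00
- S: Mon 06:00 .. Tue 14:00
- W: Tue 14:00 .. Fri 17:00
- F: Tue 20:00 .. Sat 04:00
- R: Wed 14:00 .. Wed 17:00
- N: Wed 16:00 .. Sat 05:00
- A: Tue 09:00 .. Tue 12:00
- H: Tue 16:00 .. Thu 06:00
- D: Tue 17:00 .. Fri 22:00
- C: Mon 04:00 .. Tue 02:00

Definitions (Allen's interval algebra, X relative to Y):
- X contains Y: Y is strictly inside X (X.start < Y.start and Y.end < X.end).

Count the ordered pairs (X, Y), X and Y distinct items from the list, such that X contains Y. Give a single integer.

9

Checking all 90 ordered pairs for relation 'contains'; matching pairs in alphabetical order:
(D, L): D contains L ✓
(D, R): D contains R ✓
(F, L): F contains L ✓
(F, R): F contains R ✓
(H, R): H contains R ✓
(S, A): S contains A ✓
(W, H): W contains H ✓
(W, L): W contains L ✓
(W, R): W contains R ✓
Count: 9.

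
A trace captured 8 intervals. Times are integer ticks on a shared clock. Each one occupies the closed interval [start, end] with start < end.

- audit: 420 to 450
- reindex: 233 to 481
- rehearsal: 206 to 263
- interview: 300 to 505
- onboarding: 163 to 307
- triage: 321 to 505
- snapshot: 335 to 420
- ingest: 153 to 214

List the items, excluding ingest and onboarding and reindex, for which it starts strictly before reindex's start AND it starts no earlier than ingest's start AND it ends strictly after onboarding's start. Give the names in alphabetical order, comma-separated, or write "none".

rehearsal

Conditions: its start is strictly before reindex's start (X.start < 233) AND its start is no earlier than ingest's start (X.start >= 153) AND its end is strictly after onboarding's start (X.end > 163).
audit: start 420 < 233? ✗; start 420 >= 153? ✓; end 450 > 163? ✓ → no.
interview: start 300 < 233? ✗; start 300 >= 153? ✓; end 505 > 163? ✓ → no.
rehearsal: start 206 < 233? ✓; start 206 >= 153? ✓; end 263 > 163? ✓ → yes.
snapshot: start 335 < 233? ✗; start 335 >= 153? ✓; end 420 > 163? ✓ → no.
triage: start 321 < 233? ✗; start 321 >= 153? ✓; end 505 > 163? ✓ → no.
Result: rehearsal.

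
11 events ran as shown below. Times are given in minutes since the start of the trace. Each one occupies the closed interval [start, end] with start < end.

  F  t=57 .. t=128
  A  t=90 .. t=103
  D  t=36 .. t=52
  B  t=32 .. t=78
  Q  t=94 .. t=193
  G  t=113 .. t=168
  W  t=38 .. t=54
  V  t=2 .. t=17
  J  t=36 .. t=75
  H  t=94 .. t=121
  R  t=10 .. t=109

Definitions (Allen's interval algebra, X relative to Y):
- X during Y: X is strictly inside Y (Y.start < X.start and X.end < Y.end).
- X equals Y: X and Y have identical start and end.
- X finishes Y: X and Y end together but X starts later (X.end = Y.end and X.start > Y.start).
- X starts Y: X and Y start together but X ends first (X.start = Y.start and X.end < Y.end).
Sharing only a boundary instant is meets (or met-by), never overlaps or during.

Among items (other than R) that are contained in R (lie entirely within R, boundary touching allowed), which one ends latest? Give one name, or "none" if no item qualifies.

Target R = [t=10, t=109].
A [t=90, t=103] → during → candidate.
B [t=32, t=78] → during → candidate.
D [t=36, t=52] → during → candidate.
F [t=57, t=128] → overlapped-by → excluded.
G [t=113, t=168] → after → excluded.
H [t=94, t=121] → overlapped-by → excluded.
J [t=36, t=75] → during → candidate.
Q [t=94, t=193] → overlapped-by → excluded.
V [t=2, t=17] → overlaps → excluded.
W [t=38, t=54] → during → candidate.
Among candidates, latest end is t=103 → A.

A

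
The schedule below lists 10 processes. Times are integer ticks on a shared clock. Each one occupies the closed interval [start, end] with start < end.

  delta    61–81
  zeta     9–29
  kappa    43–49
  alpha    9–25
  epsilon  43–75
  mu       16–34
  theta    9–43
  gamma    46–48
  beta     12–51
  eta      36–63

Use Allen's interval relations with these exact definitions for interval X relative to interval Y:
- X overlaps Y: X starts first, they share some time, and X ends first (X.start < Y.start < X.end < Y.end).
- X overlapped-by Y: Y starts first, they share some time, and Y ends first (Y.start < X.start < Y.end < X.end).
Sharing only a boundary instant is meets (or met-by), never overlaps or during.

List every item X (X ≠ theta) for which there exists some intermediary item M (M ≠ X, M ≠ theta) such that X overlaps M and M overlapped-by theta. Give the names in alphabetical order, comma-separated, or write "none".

Target theta = [9, 43].
Intermediaries M with M overlapped-by theta: beta, eta.
Via beta — items with X overlaps beta: alpha, zeta.
Via eta — items with X overlaps eta: beta.
Union: alpha, beta, zeta.

alpha, beta, zeta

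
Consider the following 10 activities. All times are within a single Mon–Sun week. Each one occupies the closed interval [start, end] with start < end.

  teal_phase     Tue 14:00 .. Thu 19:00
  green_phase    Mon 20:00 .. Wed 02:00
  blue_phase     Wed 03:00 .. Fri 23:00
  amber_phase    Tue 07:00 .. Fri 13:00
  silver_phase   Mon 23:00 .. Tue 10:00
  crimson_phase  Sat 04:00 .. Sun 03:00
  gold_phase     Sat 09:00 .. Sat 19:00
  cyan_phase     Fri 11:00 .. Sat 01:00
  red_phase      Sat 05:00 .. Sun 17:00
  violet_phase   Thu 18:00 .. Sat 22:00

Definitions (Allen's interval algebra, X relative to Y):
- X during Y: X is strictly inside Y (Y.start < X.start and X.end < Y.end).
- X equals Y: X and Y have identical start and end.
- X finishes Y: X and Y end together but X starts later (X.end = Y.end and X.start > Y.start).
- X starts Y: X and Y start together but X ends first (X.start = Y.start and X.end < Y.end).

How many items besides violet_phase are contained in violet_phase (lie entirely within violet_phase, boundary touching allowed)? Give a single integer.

2

Target violet_phase = [Thu 18:00, Sat 22:00].
amber_phase [Tue 07:00, Fri 13:00] → overlaps → no.
blue_phase [Wed 03:00, Fri 23:00] → overlaps → no.
crimson_phase [Sat 04:00, Sun 03:00] → overlapped-by → no.
cyan_phase [Fri 11:00, Sat 01:00] → during → counts.
gold_phase [Sat 09:00, Sat 19:00] → during → counts.
green_phase [Mon 20:00, Wed 02:00] → before → no.
red_phase [Sat 05:00, Sun 17:00] → overlapped-by → no.
silver_phase [Mon 23:00, Tue 10:00] → before → no.
teal_phase [Tue 14:00, Thu 19:00] → overlaps → no.
Total: 2.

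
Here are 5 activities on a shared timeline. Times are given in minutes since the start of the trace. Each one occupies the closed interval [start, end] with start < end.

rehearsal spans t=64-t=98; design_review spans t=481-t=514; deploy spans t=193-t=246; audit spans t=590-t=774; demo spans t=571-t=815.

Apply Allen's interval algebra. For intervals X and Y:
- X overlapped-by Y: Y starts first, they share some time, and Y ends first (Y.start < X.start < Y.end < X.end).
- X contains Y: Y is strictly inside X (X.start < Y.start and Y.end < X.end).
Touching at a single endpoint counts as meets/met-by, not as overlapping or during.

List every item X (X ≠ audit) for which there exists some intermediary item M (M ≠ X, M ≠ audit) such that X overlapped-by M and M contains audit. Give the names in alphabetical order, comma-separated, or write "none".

Target audit = [t=590, t=774].
Intermediaries M with M contains audit: demo.
Via demo — items with X overlapped-by demo: none.
Union: none.

none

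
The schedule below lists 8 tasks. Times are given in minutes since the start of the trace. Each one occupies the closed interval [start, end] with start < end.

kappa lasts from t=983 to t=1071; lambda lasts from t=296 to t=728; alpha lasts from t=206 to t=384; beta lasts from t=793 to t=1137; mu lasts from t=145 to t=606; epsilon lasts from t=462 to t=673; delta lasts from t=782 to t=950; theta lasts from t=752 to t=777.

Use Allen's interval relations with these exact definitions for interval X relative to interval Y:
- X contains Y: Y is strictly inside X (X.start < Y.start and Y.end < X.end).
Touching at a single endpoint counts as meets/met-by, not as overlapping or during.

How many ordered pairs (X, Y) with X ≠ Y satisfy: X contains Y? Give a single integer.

Checking all 56 ordered pairs for relation 'contains'; matching pairs in alphabetical order:
(beta, kappa): beta contains kappa ✓
(lambda, epsilon): lambda contains epsilon ✓
(mu, alpha): mu contains alpha ✓
Count: 3.

3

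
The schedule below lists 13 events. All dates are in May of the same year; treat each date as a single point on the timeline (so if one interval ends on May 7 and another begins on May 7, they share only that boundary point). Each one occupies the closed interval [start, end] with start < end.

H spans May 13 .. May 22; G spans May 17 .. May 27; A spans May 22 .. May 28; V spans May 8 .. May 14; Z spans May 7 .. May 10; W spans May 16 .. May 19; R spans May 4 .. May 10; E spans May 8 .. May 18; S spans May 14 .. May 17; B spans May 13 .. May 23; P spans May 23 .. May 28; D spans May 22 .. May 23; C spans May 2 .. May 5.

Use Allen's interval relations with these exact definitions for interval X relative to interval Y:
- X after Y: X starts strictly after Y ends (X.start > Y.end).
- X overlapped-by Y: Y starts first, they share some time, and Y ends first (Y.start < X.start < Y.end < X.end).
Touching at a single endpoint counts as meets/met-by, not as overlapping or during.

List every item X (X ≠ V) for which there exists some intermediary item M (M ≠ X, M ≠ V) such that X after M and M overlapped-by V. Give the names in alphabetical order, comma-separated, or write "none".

Target V = [May 8, May 14].
Intermediaries M with M overlapped-by V: B, H.
Via B — items with X after B: none.
Via H — items with X after H: P.
Union: P.

P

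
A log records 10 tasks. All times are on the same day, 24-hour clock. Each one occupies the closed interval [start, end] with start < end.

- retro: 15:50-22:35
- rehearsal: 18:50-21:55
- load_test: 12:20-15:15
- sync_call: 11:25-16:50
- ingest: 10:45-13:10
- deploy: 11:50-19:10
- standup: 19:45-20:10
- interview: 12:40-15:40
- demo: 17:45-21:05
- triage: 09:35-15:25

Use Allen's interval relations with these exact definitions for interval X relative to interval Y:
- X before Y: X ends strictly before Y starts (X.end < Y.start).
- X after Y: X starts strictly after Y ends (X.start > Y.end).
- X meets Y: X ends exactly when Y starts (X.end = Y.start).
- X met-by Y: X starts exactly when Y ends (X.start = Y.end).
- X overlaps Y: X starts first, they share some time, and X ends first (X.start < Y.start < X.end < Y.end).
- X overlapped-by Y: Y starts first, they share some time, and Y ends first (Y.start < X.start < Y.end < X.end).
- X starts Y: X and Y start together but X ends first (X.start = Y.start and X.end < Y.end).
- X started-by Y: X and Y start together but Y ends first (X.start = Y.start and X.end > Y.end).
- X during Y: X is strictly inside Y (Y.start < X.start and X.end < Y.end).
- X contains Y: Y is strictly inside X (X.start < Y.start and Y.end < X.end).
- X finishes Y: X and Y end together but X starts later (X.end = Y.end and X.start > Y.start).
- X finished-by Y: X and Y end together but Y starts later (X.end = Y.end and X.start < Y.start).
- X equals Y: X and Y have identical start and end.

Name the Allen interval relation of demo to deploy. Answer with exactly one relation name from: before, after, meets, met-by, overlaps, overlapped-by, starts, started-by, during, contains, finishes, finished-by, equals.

demo = [17:45, 21:05]; deploy = [11:50, 19:10].
Compare endpoints: demo.start > deploy.start, demo.start < deploy.end, demo.end > deploy.start, demo.end > deploy.end.
That pattern is 'overlapped-by'.

overlapped-by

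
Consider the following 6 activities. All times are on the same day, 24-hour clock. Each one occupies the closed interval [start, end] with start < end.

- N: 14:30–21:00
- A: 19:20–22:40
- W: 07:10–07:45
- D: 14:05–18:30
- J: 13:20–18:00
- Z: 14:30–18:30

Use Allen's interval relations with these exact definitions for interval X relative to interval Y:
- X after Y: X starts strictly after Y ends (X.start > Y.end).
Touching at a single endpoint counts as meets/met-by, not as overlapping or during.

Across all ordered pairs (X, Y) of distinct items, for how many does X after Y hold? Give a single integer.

Checking all 30 ordered pairs for relation 'after'; matching pairs in alphabetical order:
(A, D): A after D ✓
(A, J): A after J ✓
(A, W): A after W ✓
(A, Z): A after Z ✓
(D, W): D after W ✓
(J, W): J after W ✓
(N, W): N after W ✓
(Z, W): Z after W ✓
Count: 8.

8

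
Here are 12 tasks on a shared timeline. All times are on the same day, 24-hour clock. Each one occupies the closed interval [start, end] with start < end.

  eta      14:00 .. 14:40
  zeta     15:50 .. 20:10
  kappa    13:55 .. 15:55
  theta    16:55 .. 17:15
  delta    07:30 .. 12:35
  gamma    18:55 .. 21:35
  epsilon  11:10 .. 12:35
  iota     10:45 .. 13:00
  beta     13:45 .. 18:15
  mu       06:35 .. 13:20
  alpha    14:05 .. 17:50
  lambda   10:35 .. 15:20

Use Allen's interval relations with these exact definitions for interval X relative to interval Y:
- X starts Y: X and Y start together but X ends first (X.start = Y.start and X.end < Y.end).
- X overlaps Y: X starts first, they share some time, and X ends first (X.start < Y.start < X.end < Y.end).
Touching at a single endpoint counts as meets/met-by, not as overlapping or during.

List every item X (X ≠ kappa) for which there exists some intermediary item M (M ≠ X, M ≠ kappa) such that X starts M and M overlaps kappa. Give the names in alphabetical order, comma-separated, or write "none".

Target kappa = [13:55, 15:55].
Intermediaries M with M overlaps kappa: lambda.
Via lambda — items with X starts lambda: none.
Union: none.

none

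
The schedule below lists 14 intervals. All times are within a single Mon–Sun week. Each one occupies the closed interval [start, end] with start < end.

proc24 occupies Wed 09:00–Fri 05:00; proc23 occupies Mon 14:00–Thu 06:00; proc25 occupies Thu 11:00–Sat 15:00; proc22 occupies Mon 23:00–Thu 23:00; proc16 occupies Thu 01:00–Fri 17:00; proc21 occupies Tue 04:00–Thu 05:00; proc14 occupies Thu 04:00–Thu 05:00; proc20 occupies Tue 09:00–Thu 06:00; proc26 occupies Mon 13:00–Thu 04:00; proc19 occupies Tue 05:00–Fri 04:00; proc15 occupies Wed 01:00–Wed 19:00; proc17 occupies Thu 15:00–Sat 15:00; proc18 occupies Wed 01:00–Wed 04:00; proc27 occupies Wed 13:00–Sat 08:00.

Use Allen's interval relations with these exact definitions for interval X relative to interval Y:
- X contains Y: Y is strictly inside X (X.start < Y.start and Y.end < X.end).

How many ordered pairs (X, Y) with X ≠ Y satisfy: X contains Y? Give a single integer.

Checking all 182 ordered pairs for relation 'contains'; matching pairs in alphabetical order:
(proc16, proc14): proc16 contains proc14 ✓
(proc19, proc14): proc19 contains proc14 ✓
(proc19, proc15): proc19 contains proc15 ✓
(proc19, proc18): proc19 contains proc18 ✓
(proc19, proc20): proc19 contains proc20 ✓
(proc20, proc14): proc20 contains proc14 ✓
(proc20, proc15): proc20 contains proc15 ✓
(proc20, proc18): proc20 contains proc18 ✓
(proc21, proc15): proc21 contains proc15 ✓
(proc21, proc18): proc21 contains proc18 ✓
(proc22, proc14): proc22 contains proc14 ✓
(proc22, proc15): proc22 contains proc15 ✓
(proc22, proc18): proc22 contains proc18 ✓
(proc22, proc20): proc22 contains proc20 ✓
(proc22, proc21): proc22 contains proc21 ✓
(proc23, proc14): proc23 contains proc14 ✓
(proc23, proc15): proc23 contains proc15 ✓
(proc23, proc18): proc23 contains proc18 ✓
(proc23, proc21): proc23 contains proc21 ✓
(proc24, proc14): proc24 contains proc14 ✓
(proc26, proc15): proc26 contains proc15 ✓
(proc26, proc18): proc26 contains proc18 ✓
(proc27, proc14): proc27 contains proc14 ✓
(proc27, proc16): proc27 contains proc16 ✓
Count: 24.

24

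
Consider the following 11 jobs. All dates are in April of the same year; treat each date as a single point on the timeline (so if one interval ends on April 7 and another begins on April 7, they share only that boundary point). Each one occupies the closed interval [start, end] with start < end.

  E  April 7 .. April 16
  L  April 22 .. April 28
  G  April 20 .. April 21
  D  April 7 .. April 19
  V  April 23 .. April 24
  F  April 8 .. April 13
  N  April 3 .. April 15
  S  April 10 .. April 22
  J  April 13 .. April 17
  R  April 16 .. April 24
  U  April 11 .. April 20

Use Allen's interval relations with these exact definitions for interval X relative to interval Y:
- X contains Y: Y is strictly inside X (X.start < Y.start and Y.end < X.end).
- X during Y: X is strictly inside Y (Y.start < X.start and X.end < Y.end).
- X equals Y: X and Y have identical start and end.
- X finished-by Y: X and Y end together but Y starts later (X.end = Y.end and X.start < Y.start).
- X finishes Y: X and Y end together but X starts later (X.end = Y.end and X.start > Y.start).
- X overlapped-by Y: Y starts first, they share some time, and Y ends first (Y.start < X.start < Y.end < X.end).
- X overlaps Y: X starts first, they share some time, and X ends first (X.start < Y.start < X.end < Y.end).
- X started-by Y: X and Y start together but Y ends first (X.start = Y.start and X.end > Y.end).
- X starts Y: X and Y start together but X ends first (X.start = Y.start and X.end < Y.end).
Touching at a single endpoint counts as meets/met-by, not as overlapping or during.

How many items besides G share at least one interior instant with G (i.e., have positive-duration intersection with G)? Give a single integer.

Target G = [April 20, April 21].
D [April 7, April 19] → before → no.
E [April 7, April 16] → before → no.
F [April 8, April 13] → before → no.
J [April 13, April 17] → before → no.
L [April 22, April 28] → after → no.
N [April 3, April 15] → before → no.
R [April 16, April 24] → contains → counts.
S [April 10, April 22] → contains → counts.
U [April 11, April 20] → meets → no.
V [April 23, April 24] → after → no.
Total: 2.

2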